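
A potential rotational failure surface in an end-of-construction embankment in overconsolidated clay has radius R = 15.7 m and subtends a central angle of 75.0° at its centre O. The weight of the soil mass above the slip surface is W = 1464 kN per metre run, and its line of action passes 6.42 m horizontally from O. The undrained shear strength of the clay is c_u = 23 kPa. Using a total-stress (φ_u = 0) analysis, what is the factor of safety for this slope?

Taking moments about the centre O, the resisting moment is provided by the undrained shear strength acting along the arc:
Arc length L_a = R·θ = 15.7·(75.0°·π/180) = 15.7·1.3090 = 20.55 m
M_R = c_u·L_a·R = 23·20.55·15.7 = 7421.1 kN·m/m
M_D = W·d = 1464·6.42 = 9398.9 kN·m/m
FS = M_R / M_D = 7421.1 / 9398.9 = 0.790

FS = 0.79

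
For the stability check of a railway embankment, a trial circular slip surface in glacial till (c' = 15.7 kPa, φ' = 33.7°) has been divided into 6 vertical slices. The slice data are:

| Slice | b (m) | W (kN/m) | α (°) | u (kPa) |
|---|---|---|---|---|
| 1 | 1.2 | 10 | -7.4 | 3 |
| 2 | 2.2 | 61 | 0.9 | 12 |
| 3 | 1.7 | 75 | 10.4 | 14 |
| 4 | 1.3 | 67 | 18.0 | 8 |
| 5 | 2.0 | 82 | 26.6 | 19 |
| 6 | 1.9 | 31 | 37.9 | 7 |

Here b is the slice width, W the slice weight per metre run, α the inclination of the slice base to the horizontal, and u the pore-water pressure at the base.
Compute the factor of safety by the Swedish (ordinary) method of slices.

FS = 3.30

Ordinary method of slices: FS = Σ[c'·Δl_i + (W_i cosα_i − u_i·Δl_i)·tanφ'] / Σ W_i sinα_i, with Δl_i = b_i / cosα_i.
Slice 1: Δl = 1.2/cos(-7.4°) = 1.210 m; N'_1 = 10·cos(-7.4°) − 3·1.210 = 6.3; c'Δl = 19.00; W sinα = -1.3
Slice 2: Δl = 2.2/cos0.9° = 2.200 m; N'_2 = 61·cos0.9° − 12·2.200 = 34.6; c'Δl = 34.54; W sinα = 1.0
Slice 3: Δl = 1.7/cos10.4° = 1.728 m; N'_3 = 75·cos10.4° − 14·1.728 = 49.6; c'Δl = 27.14; W sinα = 13.5
Slice 4: Δl = 1.3/cos18.0° = 1.367 m; N'_4 = 67·cos18.0° − 8·1.367 = 52.8; c'Δl = 21.46; W sinα = 20.7
Slice 5: Δl = 2.0/cos26.6° = 2.237 m; N'_5 = 82·cos26.6° − 19·2.237 = 30.8; c'Δl = 35.12; W sinα = 36.7
Slice 6: Δl = 1.9/cos37.9° = 2.408 m; N'_6 = 31·cos37.9° − 7·2.408 = 7.6; c'Δl = 37.80; W sinα = 19.0
Σc'Δl = 175.1 kN/m; ΣN' = 181.7 kN/m; ΣW sinα = 89.7 kN/m
Resisting = 175.1 + 181.7·tan33.7° = 175.1 + 121.2 = 296.2 kN/m
FS = 296.2 / 89.7 = 3.303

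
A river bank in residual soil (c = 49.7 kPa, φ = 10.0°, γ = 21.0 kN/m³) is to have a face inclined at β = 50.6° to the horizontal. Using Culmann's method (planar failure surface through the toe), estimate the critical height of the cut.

Culmann's analysis gives the critical failure plane at α_cr = (β + φ)/2 = (50.6 + 10.0)/2 = 30.3°, and the critical height
H_c = (4c/γ) · sinβ cosφ / [1 − cos(β − φ)]
    = (4·49.7/21.0) · sin50.6°·cos10.0° / [1 − cos(40.6°)]
    = 9.467 · 0.7727·0.9848 / [1 − 0.7593]
    = 9.467 · 0.7610 / 0.2407
    = 29.93 m

H_c = 29.93 m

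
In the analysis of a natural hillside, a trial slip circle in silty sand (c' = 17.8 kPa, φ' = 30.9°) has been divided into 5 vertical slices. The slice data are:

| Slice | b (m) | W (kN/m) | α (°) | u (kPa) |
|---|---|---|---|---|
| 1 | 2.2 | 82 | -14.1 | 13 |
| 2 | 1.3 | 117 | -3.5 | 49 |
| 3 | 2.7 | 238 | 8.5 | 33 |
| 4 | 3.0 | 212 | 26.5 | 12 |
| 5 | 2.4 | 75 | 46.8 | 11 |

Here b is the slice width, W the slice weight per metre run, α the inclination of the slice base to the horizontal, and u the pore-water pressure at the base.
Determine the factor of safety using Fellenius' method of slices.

FS = 3.05

Ordinary method of slices: FS = Σ[c'·Δl_i + (W_i cosα_i − u_i·Δl_i)·tanφ'] / Σ W_i sinα_i, with Δl_i = b_i / cosα_i.
Slice 1: Δl = 2.2/cos(-14.1°) = 2.268 m; N'_1 = 82·cos(-14.1°) − 13·2.268 = 50.0; c'Δl = 40.38; W sinα = -20.0
Slice 2: Δl = 1.3/cos(-3.5°) = 1.302 m; N'_2 = 117·cos(-3.5°) − 49·1.302 = 53.0; c'Δl = 23.18; W sinα = -7.1
Slice 3: Δl = 2.7/cos8.5° = 2.730 m; N'_3 = 238·cos8.5° − 33·2.730 = 145.3; c'Δl = 48.59; W sinα = 35.2
Slice 4: Δl = 3.0/cos26.5° = 3.352 m; N'_4 = 212·cos26.5° − 12·3.352 = 149.5; c'Δl = 59.67; W sinα = 94.6
Slice 5: Δl = 2.4/cos46.8° = 3.506 m; N'_5 = 75·cos46.8° − 11·3.506 = 12.8; c'Δl = 62.41; W sinα = 54.7
Σc'Δl = 234.2 kN/m; ΣN' = 410.6 kN/m; ΣW sinα = 157.3 kN/m
Resisting = 234.2 + 410.6·tan30.9° = 234.2 + 245.7 = 480.0 kN/m
FS = 480.0 / 157.3 = 3.051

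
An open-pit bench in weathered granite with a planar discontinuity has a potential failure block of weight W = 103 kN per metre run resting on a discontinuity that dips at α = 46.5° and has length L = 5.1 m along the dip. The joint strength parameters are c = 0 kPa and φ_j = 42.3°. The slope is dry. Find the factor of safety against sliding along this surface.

Resolving the block weight along and normal to the plane and applying the Mohr–Coulomb strength on the joint:
N' = W cosα = 103·cos46.5° = 70.9 kN/m
Driving force T = W sinα = 103·sin46.5° = 74.7 kN/m
Resisting force R = c·L + N'·tanφ_j = 0·5.1 + 70.9·tan42.3° = 0.0 + 64.5 = 64.5 kN/m
FS = R / T = 64.5 / 74.7 = 0.863

FS = 0.86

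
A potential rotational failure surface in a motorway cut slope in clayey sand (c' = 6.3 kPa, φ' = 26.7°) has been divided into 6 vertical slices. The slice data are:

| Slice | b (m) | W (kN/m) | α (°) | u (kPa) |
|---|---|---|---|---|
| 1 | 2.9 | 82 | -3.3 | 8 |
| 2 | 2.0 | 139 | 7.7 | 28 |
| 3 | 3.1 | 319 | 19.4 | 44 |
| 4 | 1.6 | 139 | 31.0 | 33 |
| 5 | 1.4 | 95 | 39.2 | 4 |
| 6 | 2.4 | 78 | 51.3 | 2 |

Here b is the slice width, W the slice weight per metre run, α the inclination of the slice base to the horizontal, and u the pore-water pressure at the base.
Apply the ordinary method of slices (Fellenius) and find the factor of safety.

FS = 1.06

Ordinary method of slices: FS = Σ[c'·Δl_i + (W_i cosα_i − u_i·Δl_i)·tanφ'] / Σ W_i sinα_i, with Δl_i = b_i / cosα_i.
Slice 1: Δl = 2.9/cos(-3.3°) = 2.905 m; N'_1 = 82·cos(-3.3°) − 8·2.905 = 58.6; c'Δl = 18.30; W sinα = -4.7
Slice 2: Δl = 2.0/cos7.7° = 2.018 m; N'_2 = 139·cos7.7° − 28·2.018 = 81.2; c'Δl = 12.71; W sinα = 18.6
Slice 3: Δl = 3.1/cos19.4° = 3.287 m; N'_3 = 319·cos19.4° − 44·3.287 = 156.3; c'Δl = 20.71; W sinα = 106.0
Slice 4: Δl = 1.6/cos31.0° = 1.867 m; N'_4 = 139·cos31.0° − 33·1.867 = 57.5; c'Δl = 11.76; W sinα = 71.6
Slice 5: Δl = 1.4/cos39.2° = 1.807 m; N'_5 = 95·cos39.2° − 4·1.807 = 66.4; c'Δl = 11.38; W sinα = 60.0
Slice 6: Δl = 2.4/cos51.3° = 3.839 m; N'_6 = 78·cos51.3° − 2·3.839 = 41.1; c'Δl = 24.18; W sinα = 60.9
Σc'Δl = 99.0 kN/m; ΣN' = 461.2 kN/m; ΣW sinα = 312.4 kN/m
Resisting = 99.0 + 461.2·tan26.7° = 99.0 + 231.9 = 331.0 kN/m
FS = 331.0 / 312.4 = 1.060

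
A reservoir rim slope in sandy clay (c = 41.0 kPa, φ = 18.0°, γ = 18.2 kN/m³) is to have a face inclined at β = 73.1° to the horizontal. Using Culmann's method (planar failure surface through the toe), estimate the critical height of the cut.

Culmann's analysis gives the critical failure plane at α_cr = (β + φ)/2 = (73.1 + 18.0)/2 = 45.5°, and the critical height
H_c = (4c/γ) · sinβ cosφ / [1 − cos(β − φ)]
    = (4·41.0/18.2) · sin73.1°·cos18.0° / [1 − cos(55.1°)]
    = 9.011 · 0.9568·0.9511 / [1 − 0.5721]
    = 9.011 · 0.9100 / 0.4279
    = 19.17 m

H_c = 19.17 m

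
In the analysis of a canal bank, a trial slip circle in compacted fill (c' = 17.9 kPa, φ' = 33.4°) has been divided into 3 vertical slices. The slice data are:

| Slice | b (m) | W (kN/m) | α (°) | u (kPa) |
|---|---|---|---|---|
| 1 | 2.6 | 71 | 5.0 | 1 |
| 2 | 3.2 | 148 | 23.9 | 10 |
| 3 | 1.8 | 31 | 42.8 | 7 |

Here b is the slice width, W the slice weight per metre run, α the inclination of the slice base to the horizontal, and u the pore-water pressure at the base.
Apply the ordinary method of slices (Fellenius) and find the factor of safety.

FS = 3.07

Ordinary method of slices: FS = Σ[c'·Δl_i + (W_i cosα_i − u_i·Δl_i)·tanφ'] / Σ W_i sinα_i, with Δl_i = b_i / cosα_i.
Slice 1: Δl = 2.6/cos5.0° = 2.610 m; N'_1 = 71·cos5.0° − 1·2.610 = 68.1; c'Δl = 46.72; W sinα = 6.2
Slice 2: Δl = 3.2/cos23.9° = 3.500 m; N'_2 = 148·cos23.9° − 10·3.500 = 100.3; c'Δl = 62.65; W sinα = 60.0
Slice 3: Δl = 1.8/cos42.8° = 2.453 m; N'_3 = 31·cos42.8° − 7·2.453 = 5.6; c'Δl = 43.91; W sinα = 21.1
Σc'Δl = 153.3 kN/m; ΣN' = 174.0 kN/m; ΣW sinα = 87.2 kN/m
Resisting = 153.3 + 174.0·tan33.4° = 153.3 + 114.7 = 268.0 kN/m
FS = 268.0 / 87.2 = 3.073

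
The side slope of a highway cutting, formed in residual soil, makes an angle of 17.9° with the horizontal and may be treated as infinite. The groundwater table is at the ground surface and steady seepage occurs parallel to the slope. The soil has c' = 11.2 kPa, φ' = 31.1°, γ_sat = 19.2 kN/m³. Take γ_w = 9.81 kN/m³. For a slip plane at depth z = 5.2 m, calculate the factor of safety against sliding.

FS = 1.30

With seepage parallel to the slope and the water table at the surface, the effective normal stress on the slip plane uses the buoyant unit weight γ' = γ_sat − γ_w while the driving shear stress uses γ_sat:
FS = [c' + γ' z cos²β tanφ'] / [γ_sat z sinβ cosβ]
γ' = 19.2 − 9.81 = 9.39 kN/m³
Numerator = 11.2 + 9.39·5.2·cos²17.9°·tan31.1° = 11.2 + 9.39·5.2·0.9055·0.6032 = 37.872 kPa
Denominator = 19.2·5.2·sin17.9°·cos17.9° = 19.2·5.2·0.3074·0.9516 = 29.201 kPa
FS = 37.872 / 29.201 = 1.297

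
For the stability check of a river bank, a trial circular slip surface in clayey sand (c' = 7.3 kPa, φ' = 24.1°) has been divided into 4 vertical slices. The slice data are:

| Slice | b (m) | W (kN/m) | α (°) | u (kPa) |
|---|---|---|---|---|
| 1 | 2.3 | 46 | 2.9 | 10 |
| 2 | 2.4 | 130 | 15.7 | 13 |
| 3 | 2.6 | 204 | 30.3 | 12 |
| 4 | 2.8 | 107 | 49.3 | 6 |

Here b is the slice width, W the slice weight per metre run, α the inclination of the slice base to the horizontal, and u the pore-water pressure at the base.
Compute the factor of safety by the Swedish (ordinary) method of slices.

Ordinary method of slices: FS = Σ[c'·Δl_i + (W_i cosα_i − u_i·Δl_i)·tanφ'] / Σ W_i sinα_i, with Δl_i = b_i / cosα_i.
Slice 1: Δl = 2.3/cos2.9° = 2.303 m; N'_1 = 46·cos2.9° − 10·2.303 = 22.9; c'Δl = 16.81; W sinα = 2.3
Slice 2: Δl = 2.4/cos15.7° = 2.493 m; N'_2 = 130·cos15.7° − 13·2.493 = 92.7; c'Δl = 18.20; W sinα = 35.2
Slice 3: Δl = 2.6/cos30.3° = 3.011 m; N'_3 = 204·cos30.3° − 12·3.011 = 140.0; c'Δl = 21.98; W sinα = 102.9
Slice 4: Δl = 2.8/cos49.3° = 4.294 m; N'_4 = 107·cos49.3° − 6·4.294 = 44.0; c'Δl = 31.34; W sinα = 81.1
Σc'Δl = 88.3 kN/m; ΣN' = 299.7 kN/m; ΣW sinα = 221.5 kN/m
Resisting = 88.3 + 299.7·tan24.1° = 88.3 + 134.0 = 222.4 kN/m
FS = 222.4 / 221.5 = 1.004

FS = 1.00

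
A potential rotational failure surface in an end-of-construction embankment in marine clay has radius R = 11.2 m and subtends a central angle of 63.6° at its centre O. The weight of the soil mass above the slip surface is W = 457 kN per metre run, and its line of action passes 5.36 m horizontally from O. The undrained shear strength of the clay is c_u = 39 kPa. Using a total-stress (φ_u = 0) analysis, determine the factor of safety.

FS = 2.22

Taking moments about the centre O, the resisting moment is provided by the undrained shear strength acting along the arc:
Arc length L_a = R·θ = 11.2·(63.6°·π/180) = 11.2·1.1100 = 12.43 m
M_R = c_u·L_a·R = 39·12.43·11.2 = 5430.4 kN·m/m
M_D = W·d = 457·5.36 = 2449.5 kN·m/m
FS = M_R / M_D = 5430.4 / 2449.5 = 2.217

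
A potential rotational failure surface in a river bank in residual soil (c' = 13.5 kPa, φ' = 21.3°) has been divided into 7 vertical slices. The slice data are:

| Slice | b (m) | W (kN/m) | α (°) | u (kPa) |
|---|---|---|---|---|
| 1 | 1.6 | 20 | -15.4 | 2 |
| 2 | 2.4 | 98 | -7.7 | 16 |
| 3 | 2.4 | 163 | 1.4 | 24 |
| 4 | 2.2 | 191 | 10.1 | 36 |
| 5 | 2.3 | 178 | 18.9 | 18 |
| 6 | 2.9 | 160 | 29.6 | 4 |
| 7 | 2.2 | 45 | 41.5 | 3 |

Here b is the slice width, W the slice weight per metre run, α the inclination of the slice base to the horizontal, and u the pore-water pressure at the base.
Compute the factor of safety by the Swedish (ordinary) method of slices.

FS = 2.45

Ordinary method of slices: FS = Σ[c'·Δl_i + (W_i cosα_i − u_i·Δl_i)·tanφ'] / Σ W_i sinα_i, with Δl_i = b_i / cosα_i.
Slice 1: Δl = 1.6/cos(-15.4°) = 1.660 m; N'_1 = 20·cos(-15.4°) − 2·1.660 = 16.0; c'Δl = 22.40; W sinα = -5.3
Slice 2: Δl = 2.4/cos(-7.7°) = 2.422 m; N'_2 = 98·cos(-7.7°) − 16·2.422 = 58.4; c'Δl = 32.69; W sinα = -13.1
Slice 3: Δl = 2.4/cos1.4° = 2.401 m; N'_3 = 163·cos1.4° − 24·2.401 = 105.3; c'Δl = 32.41; W sinα = 4.0
Slice 4: Δl = 2.2/cos10.1° = 2.235 m; N'_4 = 191·cos10.1° − 36·2.235 = 107.6; c'Δl = 30.17; W sinα = 33.5
Slice 5: Δl = 2.3/cos18.9° = 2.431 m; N'_5 = 178·cos18.9° − 18·2.431 = 124.6; c'Δl = 32.82; W sinα = 57.7
Slice 6: Δl = 2.9/cos29.6° = 3.335 m; N'_6 = 160·cos29.6° − 4·3.335 = 125.8; c'Δl = 45.03; W sinα = 79.0
Slice 7: Δl = 2.2/cos41.5° = 2.937 m; N'_7 = 45·cos41.5° − 3·2.937 = 24.9; c'Δl = 39.66; W sinα = 29.8
Σc'Δl = 235.2 kN/m; ΣN' = 562.6 kN/m; ΣW sinα = 185.5 kN/m
Resisting = 235.2 + 562.6·tan21.3° = 235.2 + 219.3 = 454.5 kN/m
FS = 454.5 / 185.5 = 2.450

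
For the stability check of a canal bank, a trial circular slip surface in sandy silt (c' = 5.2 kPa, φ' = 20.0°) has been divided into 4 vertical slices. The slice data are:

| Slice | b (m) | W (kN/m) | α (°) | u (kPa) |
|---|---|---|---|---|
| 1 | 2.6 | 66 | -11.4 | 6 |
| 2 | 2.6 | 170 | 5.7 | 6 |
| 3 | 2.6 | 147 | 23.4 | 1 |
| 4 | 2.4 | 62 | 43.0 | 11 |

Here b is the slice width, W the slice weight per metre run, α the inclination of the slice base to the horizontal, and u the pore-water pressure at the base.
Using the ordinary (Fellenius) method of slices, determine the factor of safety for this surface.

Ordinary method of slices: FS = Σ[c'·Δl_i + (W_i cosα_i − u_i·Δl_i)·tanφ'] / Σ W_i sinα_i, with Δl_i = b_i / cosα_i.
Slice 1: Δl = 2.6/cos(-11.4°) = 2.652 m; N'_1 = 66·cos(-11.4°) − 6·2.652 = 48.8; c'Δl = 13.79; W sinα = -13.0
Slice 2: Δl = 2.6/cos5.7° = 2.613 m; N'_2 = 170·cos5.7° − 6·2.613 = 153.5; c'Δl = 13.59; W sinα = 16.9
Slice 3: Δl = 2.6/cos23.4° = 2.833 m; N'_3 = 147·cos23.4° − 1·2.833 = 132.1; c'Δl = 14.73; W sinα = 58.4
Slice 4: Δl = 2.4/cos43.0° = 3.282 m; N'_4 = 62·cos43.0° − 11·3.282 = 9.2; c'Δl = 17.06; W sinα = 42.3
Σc'Δl = 59.2 kN/m; ΣN' = 343.6 kN/m; ΣW sinα = 104.5 kN/m
Resisting = 59.2 + 343.6·tan20.0° = 59.2 + 125.1 = 184.2 kN/m
FS = 184.2 / 104.5 = 1.763

FS = 1.76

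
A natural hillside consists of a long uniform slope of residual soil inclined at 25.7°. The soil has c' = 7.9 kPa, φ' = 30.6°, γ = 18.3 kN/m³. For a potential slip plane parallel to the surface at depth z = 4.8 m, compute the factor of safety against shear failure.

For an infinite slope with a slip plane parallel to the surface (no pore pressure): FS = [c' + γz cos²β tanφ'] / [γz sinβ cosβ].
γz = 18.3·4.8 = 87.84 kN/m²
Numerator = 7.9 + 87.84·cos²25.7°·tan30.6° = 7.9 + 87.84·0.8119·0.5914 = 50.079 kPa
Denominator = 87.84·sin25.7°·cos25.7° = 87.84·0.4337·0.9011 = 34.324 kPa
FS = 50.079 / 34.324 = 1.459

FS = 1.46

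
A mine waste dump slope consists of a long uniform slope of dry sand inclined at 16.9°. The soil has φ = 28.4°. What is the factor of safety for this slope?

FS = 1.78

For a dry cohesionless infinite slope the factor of safety is FS = tanφ / tanβ.
FS = tan28.4° / tan16.9° = 0.5407 / 0.3038 = 1.780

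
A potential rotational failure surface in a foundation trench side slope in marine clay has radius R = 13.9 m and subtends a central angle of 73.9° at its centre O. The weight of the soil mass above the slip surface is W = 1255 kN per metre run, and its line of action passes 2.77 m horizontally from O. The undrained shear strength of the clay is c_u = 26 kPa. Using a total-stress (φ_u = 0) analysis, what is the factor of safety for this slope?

FS = 1.86

Taking moments about the centre O, the resisting moment is provided by the undrained shear strength acting along the arc:
Arc length L_a = R·θ = 13.9·(73.9°·π/180) = 13.9·1.2898 = 17.93 m
M_R = c_u·L_a·R = 26·17.93·13.9 = 6479.3 kN·m/m
M_D = W·d = 1255·2.77 = 3476.3 kN·m/m
FS = M_R / M_D = 6479.3 / 3476.3 = 1.864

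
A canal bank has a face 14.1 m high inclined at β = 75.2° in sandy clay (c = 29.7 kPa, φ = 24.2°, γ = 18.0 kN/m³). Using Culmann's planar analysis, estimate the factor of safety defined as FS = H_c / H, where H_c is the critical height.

FS = 1.11

H_c = (4c/γ) · sinβ cosφ / [1 − cos(β − φ)]
    = (4·29.7/18.0) · sin75.2°·cos24.2° / [1 − cos51.0°]
    = 6.600 · 0.8819 / 0.3707 = 15.70 m
FS = H_c / H = 15.70 / 14.1 = 1.114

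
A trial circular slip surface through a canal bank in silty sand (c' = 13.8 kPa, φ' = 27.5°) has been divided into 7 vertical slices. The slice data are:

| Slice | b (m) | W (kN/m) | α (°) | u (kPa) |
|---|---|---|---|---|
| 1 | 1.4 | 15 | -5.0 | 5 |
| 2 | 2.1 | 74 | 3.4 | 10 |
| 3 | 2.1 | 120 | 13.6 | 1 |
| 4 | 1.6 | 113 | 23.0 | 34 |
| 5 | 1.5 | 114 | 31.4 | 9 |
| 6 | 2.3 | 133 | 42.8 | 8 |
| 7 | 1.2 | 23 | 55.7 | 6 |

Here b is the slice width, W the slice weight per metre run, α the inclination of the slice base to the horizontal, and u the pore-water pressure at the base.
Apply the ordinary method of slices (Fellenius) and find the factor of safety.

Ordinary method of slices: FS = Σ[c'·Δl_i + (W_i cosα_i − u_i·Δl_i)·tanφ'] / Σ W_i sinα_i, with Δl_i = b_i / cosα_i.
Slice 1: Δl = 1.4/cos(-5.0°) = 1.405 m; N'_1 = 15·cos(-5.0°) − 5·1.405 = 7.9; c'Δl = 19.39; W sinα = -1.3
Slice 2: Δl = 2.1/cos3.4° = 2.104 m; N'_2 = 74·cos3.4° − 10·2.104 = 52.8; c'Δl = 29.03; W sinα = 4.4
Slice 3: Δl = 2.1/cos13.6° = 2.161 m; N'_3 = 120·cos13.6° − 1·2.161 = 114.5; c'Δl = 29.82; W sinα = 28.2
Slice 4: Δl = 1.6/cos23.0° = 1.738 m; N'_4 = 113·cos23.0° − 34·1.738 = 44.9; c'Δl = 23.99; W sinα = 44.2
Slice 5: Δl = 1.5/cos31.4° = 1.757 m; N'_5 = 114·cos31.4° − 9·1.757 = 81.5; c'Δl = 24.25; W sinα = 59.4
Slice 6: Δl = 2.3/cos42.8° = 3.135 m; N'_6 = 133·cos42.8° − 8·3.135 = 72.5; c'Δl = 43.26; W sinα = 90.4
Slice 7: Δl = 1.2/cos55.7° = 2.129 m; N'_7 = 23·cos55.7° − 6·2.129 = 0.2; c'Δl = 29.39; W sinα = 19.0
Σc'Δl = 199.1 kN/m; ΣN' = 374.3 kN/m; ΣW sinα = 244.2 kN/m
Resisting = 199.1 + 374.3·tan27.5° = 199.1 + 194.9 = 394.0 kN/m
FS = 394.0 / 244.2 = 1.613

FS = 1.61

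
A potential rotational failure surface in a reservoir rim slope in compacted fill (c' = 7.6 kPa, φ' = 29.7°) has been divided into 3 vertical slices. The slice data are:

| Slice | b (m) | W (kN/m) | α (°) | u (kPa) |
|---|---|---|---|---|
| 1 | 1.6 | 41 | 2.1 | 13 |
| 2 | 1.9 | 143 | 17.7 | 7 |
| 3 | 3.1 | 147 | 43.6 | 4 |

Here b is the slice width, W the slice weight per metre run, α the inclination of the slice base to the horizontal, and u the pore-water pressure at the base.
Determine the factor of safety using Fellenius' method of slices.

FS = 1.31

Ordinary method of slices: FS = Σ[c'·Δl_i + (W_i cosα_i − u_i·Δl_i)·tanφ'] / Σ W_i sinα_i, with Δl_i = b_i / cosα_i.
Slice 1: Δl = 1.6/cos2.1° = 1.601 m; N'_1 = 41·cos2.1° − 13·1.601 = 20.2; c'Δl = 12.17; W sinα = 1.5
Slice 2: Δl = 1.9/cos17.7° = 1.994 m; N'_2 = 143·cos17.7° − 7·1.994 = 122.3; c'Δl = 15.16; W sinα = 43.5
Slice 3: Δl = 3.1/cos43.6° = 4.281 m; N'_3 = 147·cos43.6° − 4·4.281 = 89.3; c'Δl = 32.53; W sinα = 101.4
Σc'Δl = 59.9 kN/m; ΣN' = 231.8 kN/m; ΣW sinα = 146.4 kN/m
Resisting = 59.9 + 231.8·tan29.7° = 59.9 + 132.2 = 192.1 kN/m
FS = 192.1 / 146.4 = 1.312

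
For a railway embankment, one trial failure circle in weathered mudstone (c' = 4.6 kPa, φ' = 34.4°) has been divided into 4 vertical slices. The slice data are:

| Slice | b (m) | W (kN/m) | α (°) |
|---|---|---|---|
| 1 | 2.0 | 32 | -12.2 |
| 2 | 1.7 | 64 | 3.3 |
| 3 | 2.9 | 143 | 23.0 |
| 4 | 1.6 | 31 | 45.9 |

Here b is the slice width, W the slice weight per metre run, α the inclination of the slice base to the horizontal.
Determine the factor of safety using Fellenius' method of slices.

FS = 2.83

Ordinary method of slices: FS = Σ[c'·Δl_i + (W_i cosα_i)·tanφ'] / Σ W_i sinα_i, with Δl_i = b_i / cosα_i.
Slice 1: Δl = 2.0/cos(-12.2°) = 2.046 m; N'_1 = 32·cos(-12.2°) = 31.3; c'Δl = 9.41; W sinα = -6.8
Slice 2: Δl = 1.7/cos3.3° = 1.703 m; N'_2 = 64·cos3.3° = 63.9; c'Δl = 7.83; W sinα = 3.7
Slice 3: Δl = 2.9/cos23.0° = 3.150 m; N'_3 = 143·cos23.0° = 131.6; c'Δl = 14.49; W sinα = 55.9
Slice 4: Δl = 1.6/cos45.9° = 2.299 m; N'_4 = 31·cos45.9° = 21.6; c'Δl = 10.58; W sinα = 22.3
Σc'Δl = 42.3 kN/m; ΣN' = 248.4 kN/m; ΣW sinα = 75.1 kN/m
Resisting = 42.3 + 248.4·tan34.4° = 42.3 + 170.1 = 212.4 kN/m
FS = 212.4 / 75.1 = 2.830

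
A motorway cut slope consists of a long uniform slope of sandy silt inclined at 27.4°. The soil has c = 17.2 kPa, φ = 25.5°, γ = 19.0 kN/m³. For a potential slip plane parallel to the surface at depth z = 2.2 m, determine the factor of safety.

FS = 1.93

For an infinite slope with a slip plane parallel to the surface (no pore pressure): FS = [c + γz cos²β tanφ] / [γz sinβ cosβ].
γz = 19.0·2.2 = 41.80 kN/m²
Numerator = 17.2 + 41.80·cos²27.4°·tan25.5° = 17.2 + 41.80·0.7882·0.4770 = 32.915 kPa
Denominator = 41.80·sin27.4°·cos27.4° = 41.80·0.4602·0.8878 = 17.078 kPa
FS = 32.915 / 17.078 = 1.927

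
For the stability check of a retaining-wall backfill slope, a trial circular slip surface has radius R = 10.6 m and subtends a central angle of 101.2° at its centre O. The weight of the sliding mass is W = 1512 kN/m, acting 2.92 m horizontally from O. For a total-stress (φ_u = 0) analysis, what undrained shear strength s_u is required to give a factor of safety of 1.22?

FS = s_u·L_a·R / (W·d), so s_u = FS·W·d / (L_a·R).
Arc length L_a = R·θ = 10.6·(101.2°·π/180) = 10.6·1.7663 = 18.72 m
s_u = 1.22·1512·2.92 / (18.72·10.6) = 5386.3 / 198.46 = 27.14 kPa

s_u = 27.1 kPa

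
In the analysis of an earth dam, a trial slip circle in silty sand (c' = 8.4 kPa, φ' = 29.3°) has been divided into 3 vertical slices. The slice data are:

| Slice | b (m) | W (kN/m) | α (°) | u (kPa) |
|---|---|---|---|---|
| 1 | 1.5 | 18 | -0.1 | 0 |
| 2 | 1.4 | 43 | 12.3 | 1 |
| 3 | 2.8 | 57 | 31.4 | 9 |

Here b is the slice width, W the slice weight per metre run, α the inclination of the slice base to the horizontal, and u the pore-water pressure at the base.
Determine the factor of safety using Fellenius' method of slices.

Ordinary method of slices: FS = Σ[c'·Δl_i + (W_i cosα_i − u_i·Δl_i)·tanφ'] / Σ W_i sinα_i, with Δl_i = b_i / cosα_i.
Slice 1: Δl = 1.5/cos(-0.1°) = 1.500 m; N'_1 = 18·cos(-0.1°) − 0·1.500 = 18.0; c'Δl = 12.60; W sinα = -0.0
Slice 2: Δl = 1.4/cos12.3° = 1.433 m; N'_2 = 43·cos12.3° − 1·1.433 = 40.6; c'Δl = 12.04; W sinα = 9.2
Slice 3: Δl = 2.8/cos31.4° = 3.280 m; N'_3 = 57·cos31.4° − 9·3.280 = 19.1; c'Δl = 27.56; W sinα = 29.7
Σc'Δl = 52.2 kN/m; ΣN' = 77.7 kN/m; ΣW sinα = 38.8 kN/m
Resisting = 52.2 + 77.7·tan29.3° = 52.2 + 43.6 = 95.8 kN/m
FS = 95.8 / 38.8 = 2.467

FS = 2.47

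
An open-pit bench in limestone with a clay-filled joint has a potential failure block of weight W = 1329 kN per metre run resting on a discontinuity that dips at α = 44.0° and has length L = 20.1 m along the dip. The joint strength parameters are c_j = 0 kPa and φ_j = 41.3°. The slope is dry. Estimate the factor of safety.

Resolving the block weight along and normal to the plane and applying the Mohr–Coulomb strength on the joint:
N' = W cosα = 1329·cos44.0° = 956.0 kN/m
Driving force T = W sinα = 1329·sin44.0° = 923.2 kN/m
Resisting force R = c_j·L + N'·tanφ_j = 0·20.1 + 956.0·tan41.3° = 0.0 + 839.9 = 839.9 kN/m
FS = R / T = 839.9 / 923.2 = 0.910

FS = 0.91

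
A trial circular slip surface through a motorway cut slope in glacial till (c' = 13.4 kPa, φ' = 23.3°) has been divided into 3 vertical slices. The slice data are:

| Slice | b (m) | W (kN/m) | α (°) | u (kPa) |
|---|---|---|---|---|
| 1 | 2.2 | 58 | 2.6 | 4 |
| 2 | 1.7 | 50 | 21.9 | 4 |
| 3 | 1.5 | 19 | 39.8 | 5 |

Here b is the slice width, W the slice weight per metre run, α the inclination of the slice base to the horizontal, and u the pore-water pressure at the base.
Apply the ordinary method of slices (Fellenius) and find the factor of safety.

Ordinary method of slices: FS = Σ[c'·Δl_i + (W_i cosα_i − u_i·Δl_i)·tanφ'] / Σ W_i sinα_i, with Δl_i = b_i / cosα_i.
Slice 1: Δl = 2.2/cos2.6° = 2.202 m; N'_1 = 58·cos2.6° − 4·2.202 = 49.1; c'Δl = 29.51; W sinα = 2.6
Slice 2: Δl = 1.7/cos21.9° = 1.832 m; N'_2 = 50·cos21.9° − 4·1.832 = 39.1; c'Δl = 24.55; W sinα = 18.6
Slice 3: Δl = 1.5/cos39.8° = 1.952 m; N'_3 = 19·cos39.8° − 5·1.952 = 4.8; c'Δl = 26.16; W sinα = 12.2
Σc'Δl = 80.2 kN/m; ΣN' = 93.0 kN/m; ΣW sinα = 33.4 kN/m
Resisting = 80.2 + 93.0·tan23.3° = 80.2 + 40.1 = 120.3 kN/m
FS = 120.3 / 33.4 = 3.597

FS = 3.60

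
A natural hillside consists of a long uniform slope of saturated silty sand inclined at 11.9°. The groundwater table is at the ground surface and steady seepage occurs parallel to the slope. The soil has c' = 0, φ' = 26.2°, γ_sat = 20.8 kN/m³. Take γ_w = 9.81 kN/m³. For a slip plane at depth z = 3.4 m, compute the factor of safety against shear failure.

FS = 1.23

With seepage parallel to the slope and the water table at the surface, the effective normal stress on the slip plane uses the buoyant unit weight γ' = γ_sat − γ_w while the driving shear stress uses γ_sat:
FS = [c' + γ' z cos²β tanφ'] / [γ_sat z sinβ cosβ]
(For c' = 0 this reduces to FS = (γ'/γ_sat)·tanφ'/tanβ.)
γ' = 20.8 − 9.81 = 10.99 kN/m³
Numerator = 0.0 + 10.99·3.4·cos²11.9°·tan26.2° = 0.0 + 10.99·3.4·0.9575·0.4921 = 17.605 kPa
Denominator = 20.8·3.4·sin11.9°·cos11.9° = 20.8·3.4·0.2062·0.9785 = 14.269 kPa
FS = 17.605 / 14.269 = 1.234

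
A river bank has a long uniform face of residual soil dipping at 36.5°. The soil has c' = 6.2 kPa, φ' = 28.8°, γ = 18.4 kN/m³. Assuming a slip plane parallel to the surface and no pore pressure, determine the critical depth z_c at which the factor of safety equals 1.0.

z_c = 2.74 m

Setting FS = 1.00 in FS = [c' + γz cos²β tanφ'] / [γz sinβ cosβ] and solving for z:
z = c' / [γ cosβ (FS·sinβ − cosβ·tanφ')]
  = 6.2 / [18.4·cos36.5°·(1.00·sin36.5° − cos36.5°·tan28.8°)]
  = 6.2 / [18.4·0.8039·(1.00·0.5948 − 0.8039·0.5498)]
  = 6.2 / 2.2615 = 2.742 m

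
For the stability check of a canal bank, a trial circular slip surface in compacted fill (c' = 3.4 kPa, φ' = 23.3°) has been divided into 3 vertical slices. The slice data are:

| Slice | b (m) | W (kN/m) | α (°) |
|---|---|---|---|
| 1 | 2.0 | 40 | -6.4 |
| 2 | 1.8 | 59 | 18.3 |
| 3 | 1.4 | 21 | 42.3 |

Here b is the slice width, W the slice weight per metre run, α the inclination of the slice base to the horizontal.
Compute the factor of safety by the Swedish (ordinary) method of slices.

Ordinary method of slices: FS = Σ[c'·Δl_i + (W_i cosα_i)·tanφ'] / Σ W_i sinα_i, with Δl_i = b_i / cosα_i.
Slice 1: Δl = 2.0/cos(-6.4°) = 2.013 m; N'_1 = 40·cos(-6.4°) = 39.8; c'Δl = 6.84; W sinα = -4.5
Slice 2: Δl = 1.8/cos18.3° = 1.896 m; N'_2 = 59·cos18.3° = 56.0; c'Δl = 6.45; W sinα = 18.5
Slice 3: Δl = 1.4/cos42.3° = 1.893 m; N'_3 = 21·cos42.3° = 15.5; c'Δl = 6.44; W sinα = 14.1
Σc'Δl = 19.7 kN/m; ΣN' = 111.3 kN/m; ΣW sinα = 28.2 kN/m
Resisting = 19.7 + 111.3·tan23.3° = 19.7 + 47.9 = 67.7 kN/m
FS = 67.7 / 28.2 = 2.399

FS = 2.40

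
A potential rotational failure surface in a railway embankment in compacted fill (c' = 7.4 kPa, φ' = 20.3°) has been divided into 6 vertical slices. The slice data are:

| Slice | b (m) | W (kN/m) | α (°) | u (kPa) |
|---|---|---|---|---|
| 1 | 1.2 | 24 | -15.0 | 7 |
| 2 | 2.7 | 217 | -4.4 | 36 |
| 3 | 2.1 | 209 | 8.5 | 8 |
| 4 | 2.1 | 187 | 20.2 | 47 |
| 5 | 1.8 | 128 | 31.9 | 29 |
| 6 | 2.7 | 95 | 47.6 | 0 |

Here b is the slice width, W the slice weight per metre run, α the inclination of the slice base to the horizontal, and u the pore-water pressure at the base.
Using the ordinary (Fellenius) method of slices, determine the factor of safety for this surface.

Ordinary method of slices: FS = Σ[c'·Δl_i + (W_i cosα_i − u_i·Δl_i)·tanφ'] / Σ W_i sinα_i, with Δl_i = b_i / cosα_i.
Slice 1: Δl = 1.2/cos(-15.0°) = 1.242 m; N'_1 = 24·cos(-15.0°) − 7·1.242 = 14.5; c'Δl = 9.19; W sinα = -6.2
Slice 2: Δl = 2.7/cos(-4.4°) = 2.708 m; N'_2 = 217·cos(-4.4°) − 36·2.708 = 118.9; c'Δl = 20.04; W sinα = -16.6
Slice 3: Δl = 2.1/cos8.5° = 2.123 m; N'_3 = 209·cos8.5° − 8·2.123 = 189.7; c'Δl = 15.71; W sinα = 30.9
Slice 4: Δl = 2.1/cos20.2° = 2.238 m; N'_4 = 187·cos20.2° − 47·2.238 = 70.3; c'Δl = 16.56; W sinα = 64.6
Slice 5: Δl = 1.8/cos31.9° = 2.120 m; N'_5 = 128·cos31.9° − 29·2.120 = 47.2; c'Δl = 15.69; W sinα = 67.6
Slice 6: Δl = 2.7/cos47.6° = 4.004 m; N'_6 = 95·cos47.6° − 0·4.004 = 64.1; c'Δl = 29.63; W sinα = 70.2
Σc'Δl = 106.8 kN/m; ΣN' = 504.6 kN/m; ΣW sinα = 210.4 kN/m
Resisting = 106.8 + 504.6·tan20.3° = 106.8 + 186.7 = 293.5 kN/m
FS = 293.5 / 210.4 = 1.395

FS = 1.39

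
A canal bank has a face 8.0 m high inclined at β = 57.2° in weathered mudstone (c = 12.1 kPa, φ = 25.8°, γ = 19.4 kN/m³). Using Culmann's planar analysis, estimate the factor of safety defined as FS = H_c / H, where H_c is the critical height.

H_c = (4c/γ) · sinβ cosφ / [1 − cos(β − φ)]
    = (4·12.1/19.4) · sin57.2°·cos25.8° / [1 − cos31.4°]
    = 2.495 · 0.7568 / 0.1464 = 12.89 m
FS = H_c / H = 12.89 / 8.0 = 1.612

FS = 1.61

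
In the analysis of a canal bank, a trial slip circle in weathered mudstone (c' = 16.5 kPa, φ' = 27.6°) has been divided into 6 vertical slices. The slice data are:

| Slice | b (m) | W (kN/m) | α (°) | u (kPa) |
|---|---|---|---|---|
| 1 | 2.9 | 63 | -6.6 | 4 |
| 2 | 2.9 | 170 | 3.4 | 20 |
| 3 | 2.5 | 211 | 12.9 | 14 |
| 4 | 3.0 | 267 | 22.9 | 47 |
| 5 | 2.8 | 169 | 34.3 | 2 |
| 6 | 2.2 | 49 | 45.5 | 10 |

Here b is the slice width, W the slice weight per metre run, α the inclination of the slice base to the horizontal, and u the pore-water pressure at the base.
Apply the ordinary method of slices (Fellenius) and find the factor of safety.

Ordinary method of slices: FS = Σ[c'·Δl_i + (W_i cosα_i − u_i·Δl_i)·tanφ'] / Σ W_i sinα_i, with Δl_i = b_i / cosα_i.
Slice 1: Δl = 2.9/cos(-6.6°) = 2.919 m; N'_1 = 63·cos(-6.6°) − 4·2.919 = 50.9; c'Δl = 48.17; W sinα = -7.2
Slice 2: Δl = 2.9/cos3.4° = 2.905 m; N'_2 = 170·cos3.4° − 20·2.905 = 111.6; c'Δl = 47.93; W sinα = 10.1
Slice 3: Δl = 2.5/cos12.9° = 2.565 m; N'_3 = 211·cos12.9° − 14·2.565 = 169.8; c'Δl = 42.32; W sinα = 47.1
Slice 4: Δl = 3.0/cos22.9° = 3.257 m; N'_4 = 267·cos22.9° − 47·3.257 = 92.9; c'Δl = 53.74; W sinα = 103.9
Slice 5: Δl = 2.8/cos34.3° = 3.389 m; N'_5 = 169·cos34.3° − 2·3.389 = 132.8; c'Δl = 55.93; W sinα = 95.2
Slice 6: Δl = 2.2/cos45.5° = 3.139 m; N'_6 = 49·cos45.5° − 10·3.139 = 3.0; c'Δl = 51.79; W sinα = 34.9
Σc'Δl = 299.9 kN/m; ΣN' = 561.0 kN/m; ΣW sinα = 284.0 kN/m
Resisting = 299.9 + 561.0·tan27.6° = 299.9 + 293.3 = 593.1 kN/m
FS = 593.1 / 284.0 = 2.088

FS = 2.09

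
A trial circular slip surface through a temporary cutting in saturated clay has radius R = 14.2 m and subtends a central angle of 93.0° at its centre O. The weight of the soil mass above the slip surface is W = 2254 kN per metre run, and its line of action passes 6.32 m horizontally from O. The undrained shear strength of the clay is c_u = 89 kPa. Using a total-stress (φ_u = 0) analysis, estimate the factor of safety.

Taking moments about the centre O, the resisting moment is provided by the undrained shear strength acting along the arc:
Arc length L_a = R·θ = 14.2·(93.0°·π/180) = 14.2·1.6232 = 23.05 m
M_R = c_u·L_a·R = 89·23.05·14.2 = 29129.1 kN·m/m
M_D = W·d = 2254·6.32 = 14245.3 kN·m/m
FS = M_R / M_D = 29129.1 / 14245.3 = 2.045

FS = 2.04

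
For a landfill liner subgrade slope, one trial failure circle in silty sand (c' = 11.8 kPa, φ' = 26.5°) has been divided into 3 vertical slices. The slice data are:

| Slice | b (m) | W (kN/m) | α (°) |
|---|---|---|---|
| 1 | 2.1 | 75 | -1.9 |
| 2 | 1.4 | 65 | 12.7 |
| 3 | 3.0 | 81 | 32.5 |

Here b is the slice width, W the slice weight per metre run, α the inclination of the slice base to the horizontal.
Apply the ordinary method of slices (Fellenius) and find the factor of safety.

Ordinary method of slices: FS = Σ[c'·Δl_i + (W_i cosα_i)·tanφ'] / Σ W_i sinα_i, with Δl_i = b_i / cosα_i.
Slice 1: Δl = 2.1/cos(-1.9°) = 2.101 m; N'_1 = 75·cos(-1.9°) = 75.0; c'Δl = 24.79; W sinα = -2.5
Slice 2: Δl = 1.4/cos12.7° = 1.435 m; N'_2 = 65·cos12.7° = 63.4; c'Δl = 16.93; W sinα = 14.3
Slice 3: Δl = 3.0/cos32.5° = 3.557 m; N'_3 = 81·cos32.5° = 68.3; c'Δl = 41.97; W sinα = 43.5
Σc'Δl = 83.7 kN/m; ΣN' = 206.7 kN/m; ΣW sinα = 55.3 kN/m
Resisting = 83.7 + 206.7·tan26.5° = 83.7 + 103.0 = 186.7 kN/m
FS = 186.7 / 55.3 = 3.376

FS = 3.38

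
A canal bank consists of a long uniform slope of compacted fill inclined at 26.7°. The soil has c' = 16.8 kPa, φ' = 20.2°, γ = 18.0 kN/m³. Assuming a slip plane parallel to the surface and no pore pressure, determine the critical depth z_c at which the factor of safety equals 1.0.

Setting FS = 1.00 in FS = [c' + γz cos²β tanφ'] / [γz sinβ cosβ] and solving for z:
z = c' / [γ cosβ (FS·sinβ − cosβ·tanφ')]
  = 16.8 / [18.0·cos26.7°·(1.00·sin26.7° − cos26.7°·tan20.2°)]
  = 16.8 / [18.0·0.8934·(1.00·0.4493 − 0.8934·0.3679)]
  = 16.8 / 1.9397 = 8.661 m

z_c = 8.66 m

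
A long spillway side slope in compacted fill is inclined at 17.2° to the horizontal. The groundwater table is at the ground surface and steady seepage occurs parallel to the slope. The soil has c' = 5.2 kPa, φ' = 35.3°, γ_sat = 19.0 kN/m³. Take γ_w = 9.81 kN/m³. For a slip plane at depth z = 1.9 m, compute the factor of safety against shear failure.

FS = 1.62

With seepage parallel to the slope and the water table at the surface, the effective normal stress on the slip plane uses the buoyant unit weight γ' = γ_sat − γ_w while the driving shear stress uses γ_sat:
FS = [c' + γ' z cos²β tanφ'] / [γ_sat z sinβ cosβ]
γ' = 19.0 − 9.81 = 9.19 kN/m³
Numerator = 5.2 + 9.19·1.9·cos²17.2°·tan35.3° = 5.2 + 9.19·1.9·0.9126·0.7080 = 16.482 kPa
Denominator = 19.0·1.9·sin17.2°·cos17.2° = 19.0·1.9·0.2957·0.9553 = 10.198 kPa
FS = 16.482 / 10.198 = 1.616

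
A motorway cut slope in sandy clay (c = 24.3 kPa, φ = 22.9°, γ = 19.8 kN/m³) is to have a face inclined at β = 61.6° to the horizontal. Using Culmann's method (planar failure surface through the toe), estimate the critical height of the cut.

Culmann's analysis gives the critical failure plane at α_cr = (β + φ)/2 = (61.6 + 22.9)/2 = 42.2°, and the critical height
H_c = (4c/γ) · sinβ cosφ / [1 − cos(β − φ)]
    = (4·24.3/19.8) · sin61.6°·cos22.9° / [1 − cos(38.7°)]
    = 4.909 · 0.8796·0.9212 / [1 − 0.7804]
    = 4.909 · 0.8103 / 0.2196
    = 18.12 m

H_c = 18.12 m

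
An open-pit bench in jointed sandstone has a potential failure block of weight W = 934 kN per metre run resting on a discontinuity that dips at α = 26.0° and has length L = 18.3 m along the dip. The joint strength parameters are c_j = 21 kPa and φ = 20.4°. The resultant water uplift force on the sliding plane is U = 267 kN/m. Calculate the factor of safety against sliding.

Resolving the block weight along and normal to the plane and applying the Mohr–Coulomb strength on the joint:
N' = W cosα − U = 934·cos26.0° − 267 = 572.5 kN/m
Driving force T = W sinα = 934·sin26.0° = 409.4 kN/m
Resisting force R = c_j·L + N'·tanφ = 21·18.3 + 572.5·tan20.4° = 384.3 + 212.9 = 597.2 kN/m
FS = R / T = 597.2 / 409.4 = 1.459

FS = 1.46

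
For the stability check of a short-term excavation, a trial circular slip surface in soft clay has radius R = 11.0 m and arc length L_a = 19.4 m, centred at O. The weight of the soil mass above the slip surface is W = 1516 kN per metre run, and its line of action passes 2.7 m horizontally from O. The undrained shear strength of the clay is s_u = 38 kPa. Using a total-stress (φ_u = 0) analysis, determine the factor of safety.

Taking moments about the centre O, the resisting moment is provided by the undrained shear strength acting along the arc:
M_R = s_u·L_a·R = 38·19.40·11.0 = 8109.2 kN·m/m
M_D = W·d = 1516·2.7 = 4093.2 kN·m/m
FS = M_R / M_D = 8109.2 / 4093.2 = 1.981

FS = 1.98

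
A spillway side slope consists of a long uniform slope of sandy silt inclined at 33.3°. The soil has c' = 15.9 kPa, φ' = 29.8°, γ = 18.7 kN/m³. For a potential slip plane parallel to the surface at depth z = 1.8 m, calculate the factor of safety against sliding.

For an infinite slope with a slip plane parallel to the surface (no pore pressure): FS = [c' + γz cos²β tanφ'] / [γz sinβ cosβ].
γz = 18.7·1.8 = 33.66 kN/m²
Numerator = 15.9 + 33.66·cos²33.3°·tan29.8° = 15.9 + 33.66·0.6986·0.5727 = 29.367 kPa
Denominator = 33.66·sin33.3°·cos33.3° = 33.66·0.5490·0.8358 = 15.446 kPa
FS = 29.367 / 15.446 = 1.901

FS = 1.90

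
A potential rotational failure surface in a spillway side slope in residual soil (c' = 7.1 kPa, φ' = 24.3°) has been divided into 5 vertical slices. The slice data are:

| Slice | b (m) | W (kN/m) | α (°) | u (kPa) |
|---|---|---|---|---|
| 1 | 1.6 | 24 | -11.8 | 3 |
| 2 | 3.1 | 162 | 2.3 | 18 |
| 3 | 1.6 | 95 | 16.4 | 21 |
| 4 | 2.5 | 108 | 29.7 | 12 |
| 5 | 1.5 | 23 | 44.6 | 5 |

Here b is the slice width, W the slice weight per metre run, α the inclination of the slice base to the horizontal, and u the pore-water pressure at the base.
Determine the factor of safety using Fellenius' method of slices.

Ordinary method of slices: FS = Σ[c'·Δl_i + (W_i cosα_i − u_i·Δl_i)·tanφ'] / Σ W_i sinα_i, with Δl_i = b_i / cosα_i.
Slice 1: Δl = 1.6/cos(-11.8°) = 1.635 m; N'_1 = 24·cos(-11.8°) − 3·1.635 = 18.6; c'Δl = 11.61; W sinα = -4.9
Slice 2: Δl = 3.1/cos2.3° = 3.102 m; N'_2 = 162·cos2.3° − 18·3.102 = 106.0; c'Δl = 22.03; W sinα = 6.5
Slice 3: Δl = 1.6/cos16.4° = 1.668 m; N'_3 = 95·cos16.4° − 21·1.668 = 56.1; c'Δl = 11.84; W sinα = 26.8
Slice 4: Δl = 2.5/cos29.7° = 2.878 m; N'_4 = 108·cos29.7° − 12·2.878 = 59.3; c'Δl = 20.43; W sinα = 53.5
Slice 5: Δl = 1.5/cos44.6° = 2.107 m; N'_5 = 23·cos44.6° − 5·2.107 = 5.8; c'Δl = 14.96; W sinα = 16.1
Σc'Δl = 80.9 kN/m; ΣN' = 245.8 kN/m; ΣW sinα = 98.1 kN/m
Resisting = 80.9 + 245.8·tan24.3° = 80.9 + 111.0 = 191.9 kN/m
FS = 191.9 / 98.1 = 1.956

FS = 1.96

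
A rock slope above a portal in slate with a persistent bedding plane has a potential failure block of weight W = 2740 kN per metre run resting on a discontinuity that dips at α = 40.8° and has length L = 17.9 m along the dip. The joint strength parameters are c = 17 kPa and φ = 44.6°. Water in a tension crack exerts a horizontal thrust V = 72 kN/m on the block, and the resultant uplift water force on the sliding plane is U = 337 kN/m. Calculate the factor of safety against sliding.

Resolving the block weight along and normal to the plane and applying the Mohr–Coulomb strength on the joint:
N' = W cosα − U − V sinα = 2740·cos40.8° − 337 − 72·sin40.8° = 1690.1 kN/m
Driving force T = W sinα + V cosα = 2740·sin40.8° + 72·cos40.8° = 1844.9 kN/m
Resisting force R = c·L + N'·tanφ = 17·17.9 + 1690.1·tan44.6° = 304.3 + 1666.7 = 1971.0 kN/m
FS = R / T = 1971.0 / 1844.9 = 1.068

FS = 1.07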